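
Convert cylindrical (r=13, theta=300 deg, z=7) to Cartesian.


x = 13 * cos(300) = 6.5
y = 13 * sin(300) = -11.2583
z = 7

(6.5, -11.2583, 7)


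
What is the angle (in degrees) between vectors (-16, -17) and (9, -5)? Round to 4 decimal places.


dot = -16*9 + -17*-5 = -59
|u| = 23.3452, |v| = 10.2956
cos(angle) = -0.2455
angle = 104.2097 degrees

104.2097 degrees


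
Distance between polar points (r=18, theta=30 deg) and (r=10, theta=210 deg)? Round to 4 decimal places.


d = sqrt(r1^2 + r2^2 - 2*r1*r2*cos(t2-t1))
d = sqrt(18^2 + 10^2 - 2*18*10*cos(210-30)) = 28

28


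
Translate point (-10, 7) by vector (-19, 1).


Translation: (x+dx, y+dy) = (-10+-19, 7+1) = (-29, 8)

(-29, 8)


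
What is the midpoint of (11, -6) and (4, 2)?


Midpoint = ((11+4)/2, (-6+2)/2) = (7.5, -2)

(7.5, -2)


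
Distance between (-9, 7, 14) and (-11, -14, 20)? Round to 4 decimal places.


d = sqrt((-11--9)^2 + (-14-7)^2 + (20-14)^2) = 21.9317

21.9317


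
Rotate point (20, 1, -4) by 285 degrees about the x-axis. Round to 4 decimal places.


x' = 20
y' = 1*cos(285) - -4*sin(285) = -3.6049
z' = 1*sin(285) + -4*cos(285) = -2.0012

(20, -3.6049, -2.0012)


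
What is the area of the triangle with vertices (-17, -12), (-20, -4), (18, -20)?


Area = |x1(y2-y3) + x2(y3-y1) + x3(y1-y2)| / 2
= |-17*(-4--20) + -20*(-20--12) + 18*(-12--4)| / 2
= 128

128


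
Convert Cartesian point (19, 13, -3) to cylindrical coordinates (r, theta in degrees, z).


r = sqrt(19^2 + 13^2) = 23.0217
theta = atan2(13, 19) = 34.3803 deg
z = -3

r = 23.0217, theta = 34.3803 deg, z = -3


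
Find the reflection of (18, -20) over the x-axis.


Reflection across x-axis: (x, y) -> (x, -y)
(18, -20) -> (18, 20)

(18, 20)


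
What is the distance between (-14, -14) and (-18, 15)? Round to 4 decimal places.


d = sqrt((-18--14)^2 + (15--14)^2) = 29.2746

29.2746


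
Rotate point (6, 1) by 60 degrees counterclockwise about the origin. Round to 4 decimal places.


x' = 6*cos(60) - 1*sin(60) = 2.134
y' = 6*sin(60) + 1*cos(60) = 5.6962

(2.134, 5.6962)


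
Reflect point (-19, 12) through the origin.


Reflection through origin: (x, y) -> (-x, -y)
(-19, 12) -> (19, -12)

(19, -12)


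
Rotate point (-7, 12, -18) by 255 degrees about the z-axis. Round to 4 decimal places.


x' = -7*cos(255) - 12*sin(255) = 13.4028
y' = -7*sin(255) + 12*cos(255) = 3.6557
z' = -18

(13.4028, 3.6557, -18)


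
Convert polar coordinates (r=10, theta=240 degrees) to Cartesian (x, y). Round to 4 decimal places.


x = 10 * cos(240) = -5
y = 10 * sin(240) = -8.6603

(-5, -8.6603)


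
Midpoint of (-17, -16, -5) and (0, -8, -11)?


Midpoint = ((-17+0)/2, (-16+-8)/2, (-5+-11)/2) = (-8.5, -12, -8)

(-8.5, -12, -8)


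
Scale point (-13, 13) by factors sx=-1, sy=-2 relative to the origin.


Scaling: (x*sx, y*sy) = (-13*-1, 13*-2) = (13, -26)

(13, -26)


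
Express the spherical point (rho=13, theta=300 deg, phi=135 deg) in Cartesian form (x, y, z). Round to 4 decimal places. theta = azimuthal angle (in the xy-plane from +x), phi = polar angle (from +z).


x = 13 * sin(135) * cos(300) = 4.5962
y = 13 * sin(135) * sin(300) = -7.9608
z = 13 * cos(135) = -9.1924

(4.5962, -7.9608, -9.1924)


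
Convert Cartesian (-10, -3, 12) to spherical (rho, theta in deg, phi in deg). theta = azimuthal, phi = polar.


rho = sqrt((-10)^2 + (-3)^2 + 12^2) = 15.906
theta = atan2(-3, -10) = 196.6992 deg
phi = acos(12/15.906) = 41.0241 deg

rho = 15.906, theta = 196.6992 deg, phi = 41.0241 deg


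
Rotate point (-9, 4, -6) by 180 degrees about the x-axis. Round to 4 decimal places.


x' = -9
y' = 4*cos(180) - -6*sin(180) = -4
z' = 4*sin(180) + -6*cos(180) = 6

(-9, -4, 6)


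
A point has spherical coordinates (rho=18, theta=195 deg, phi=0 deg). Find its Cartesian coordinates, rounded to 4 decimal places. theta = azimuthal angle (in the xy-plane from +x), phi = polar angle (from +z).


x = 18 * sin(0) * cos(195) = 0
y = 18 * sin(0) * sin(195) = 0
z = 18 * cos(0) = 18

(0, 0, 18)


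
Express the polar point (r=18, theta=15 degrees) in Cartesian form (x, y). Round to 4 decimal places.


x = 18 * cos(15) = 17.3867
y = 18 * sin(15) = 4.6587

(17.3867, 4.6587)


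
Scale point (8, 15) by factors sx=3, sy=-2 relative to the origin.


Scaling: (x*sx, y*sy) = (8*3, 15*-2) = (24, -30)

(24, -30)


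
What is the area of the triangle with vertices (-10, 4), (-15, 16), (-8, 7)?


Area = |x1(y2-y3) + x2(y3-y1) + x3(y1-y2)| / 2
= |-10*(16-7) + -15*(7-4) + -8*(4-16)| / 2
= 19.5

19.5


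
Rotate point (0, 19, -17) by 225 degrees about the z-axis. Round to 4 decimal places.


x' = 0*cos(225) - 19*sin(225) = 13.435
y' = 0*sin(225) + 19*cos(225) = -13.435
z' = -17

(13.435, -13.435, -17)


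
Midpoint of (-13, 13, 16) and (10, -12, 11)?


Midpoint = ((-13+10)/2, (13+-12)/2, (16+11)/2) = (-1.5, 0.5, 13.5)

(-1.5, 0.5, 13.5)


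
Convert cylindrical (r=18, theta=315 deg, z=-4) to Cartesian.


x = 18 * cos(315) = 12.7279
y = 18 * sin(315) = -12.7279
z = -4

(12.7279, -12.7279, -4)


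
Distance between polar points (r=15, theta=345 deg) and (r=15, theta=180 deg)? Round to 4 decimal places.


d = sqrt(r1^2 + r2^2 - 2*r1*r2*cos(t2-t1))
d = sqrt(15^2 + 15^2 - 2*15*15*cos(180-345)) = 29.7433

29.7433


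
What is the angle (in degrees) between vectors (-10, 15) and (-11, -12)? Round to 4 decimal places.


dot = -10*-11 + 15*-12 = -70
|u| = 18.0278, |v| = 16.2788
cos(angle) = -0.2385
angle = 103.7995 degrees

103.7995 degrees


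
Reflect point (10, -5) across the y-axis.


Reflection across y-axis: (x, y) -> (-x, y)
(10, -5) -> (-10, -5)

(-10, -5)


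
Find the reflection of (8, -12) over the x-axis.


Reflection across x-axis: (x, y) -> (x, -y)
(8, -12) -> (8, 12)

(8, 12)


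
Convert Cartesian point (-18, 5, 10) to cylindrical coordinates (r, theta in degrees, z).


r = sqrt((-18)^2 + 5^2) = 18.6815
theta = atan2(5, -18) = 164.4759 deg
z = 10

r = 18.6815, theta = 164.4759 deg, z = 10


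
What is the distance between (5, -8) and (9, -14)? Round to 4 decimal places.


d = sqrt((9-5)^2 + (-14--8)^2) = 7.2111

7.2111


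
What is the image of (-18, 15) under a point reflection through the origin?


Reflection through origin: (x, y) -> (-x, -y)
(-18, 15) -> (18, -15)

(18, -15)


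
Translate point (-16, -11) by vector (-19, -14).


Translation: (x+dx, y+dy) = (-16+-19, -11+-14) = (-35, -25)

(-35, -25)


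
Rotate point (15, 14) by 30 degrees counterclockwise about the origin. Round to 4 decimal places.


x' = 15*cos(30) - 14*sin(30) = 5.9904
y' = 15*sin(30) + 14*cos(30) = 19.6244

(5.9904, 19.6244)


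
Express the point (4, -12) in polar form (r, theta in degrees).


r = sqrt(4^2 + (-12)^2) = 12.6491
theta = atan2(-12, 4) = 288.4349 degrees

r = 12.6491, theta = 288.4349 degrees


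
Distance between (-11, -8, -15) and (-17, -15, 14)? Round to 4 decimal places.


d = sqrt((-17--11)^2 + (-15--8)^2 + (14--15)^2) = 30.4302

30.4302


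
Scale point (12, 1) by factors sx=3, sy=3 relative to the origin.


Scaling: (x*sx, y*sy) = (12*3, 1*3) = (36, 3)

(36, 3)


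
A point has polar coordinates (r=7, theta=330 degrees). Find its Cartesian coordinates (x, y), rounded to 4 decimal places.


x = 7 * cos(330) = 6.0622
y = 7 * sin(330) = -3.5

(6.0622, -3.5)


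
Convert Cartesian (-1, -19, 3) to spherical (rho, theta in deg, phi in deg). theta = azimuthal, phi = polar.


rho = sqrt((-1)^2 + (-19)^2 + 3^2) = 19.2614
theta = atan2(-19, -1) = 266.9872 deg
phi = acos(3/19.2614) = 81.0396 deg

rho = 19.2614, theta = 266.9872 deg, phi = 81.0396 deg


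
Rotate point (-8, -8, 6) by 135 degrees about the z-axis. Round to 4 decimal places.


x' = -8*cos(135) - -8*sin(135) = 11.3137
y' = -8*sin(135) + -8*cos(135) = 0
z' = 6

(11.3137, 0, 6)


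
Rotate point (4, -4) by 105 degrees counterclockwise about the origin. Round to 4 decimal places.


x' = 4*cos(105) - -4*sin(105) = 2.8284
y' = 4*sin(105) + -4*cos(105) = 4.899

(2.8284, 4.899)


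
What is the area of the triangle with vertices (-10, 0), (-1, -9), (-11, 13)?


Area = |x1(y2-y3) + x2(y3-y1) + x3(y1-y2)| / 2
= |-10*(-9-13) + -1*(13-0) + -11*(0--9)| / 2
= 54

54


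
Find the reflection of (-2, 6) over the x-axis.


Reflection across x-axis: (x, y) -> (x, -y)
(-2, 6) -> (-2, -6)

(-2, -6)


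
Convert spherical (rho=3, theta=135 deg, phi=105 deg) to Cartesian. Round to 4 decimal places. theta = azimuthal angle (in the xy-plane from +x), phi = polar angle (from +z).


x = 3 * sin(105) * cos(135) = -2.049
y = 3 * sin(105) * sin(135) = 2.049
z = 3 * cos(105) = -0.7765

(-2.049, 2.049, -0.7765)


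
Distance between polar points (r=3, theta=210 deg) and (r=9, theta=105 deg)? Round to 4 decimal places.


d = sqrt(r1^2 + r2^2 - 2*r1*r2*cos(t2-t1))
d = sqrt(3^2 + 9^2 - 2*3*9*cos(105-210)) = 10.1969

10.1969


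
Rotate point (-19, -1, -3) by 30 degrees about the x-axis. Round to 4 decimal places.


x' = -19
y' = -1*cos(30) - -3*sin(30) = 0.634
z' = -1*sin(30) + -3*cos(30) = -3.0981

(-19, 0.634, -3.0981)


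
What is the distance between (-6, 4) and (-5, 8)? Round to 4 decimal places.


d = sqrt((-5--6)^2 + (8-4)^2) = 4.1231

4.1231


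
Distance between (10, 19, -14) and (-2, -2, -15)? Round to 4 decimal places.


d = sqrt((-2-10)^2 + (-2-19)^2 + (-15--14)^2) = 24.2074

24.2074


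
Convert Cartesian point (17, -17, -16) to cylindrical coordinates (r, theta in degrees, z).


r = sqrt(17^2 + (-17)^2) = 24.0416
theta = atan2(-17, 17) = 315 deg
z = -16

r = 24.0416, theta = 315 deg, z = -16


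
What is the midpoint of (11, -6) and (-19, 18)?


Midpoint = ((11+-19)/2, (-6+18)/2) = (-4, 6)

(-4, 6)


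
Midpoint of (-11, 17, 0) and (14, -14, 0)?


Midpoint = ((-11+14)/2, (17+-14)/2, (0+0)/2) = (1.5, 1.5, 0)

(1.5, 1.5, 0)


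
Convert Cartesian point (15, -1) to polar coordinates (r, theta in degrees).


r = sqrt(15^2 + (-1)^2) = 15.0333
theta = atan2(-1, 15) = 356.1859 degrees

r = 15.0333, theta = 356.1859 degrees


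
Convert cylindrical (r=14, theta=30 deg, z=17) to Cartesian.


x = 14 * cos(30) = 12.1244
y = 14 * sin(30) = 7
z = 17

(12.1244, 7, 17)


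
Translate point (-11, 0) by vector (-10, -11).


Translation: (x+dx, y+dy) = (-11+-10, 0+-11) = (-21, -11)

(-21, -11)


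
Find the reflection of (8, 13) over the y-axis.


Reflection across y-axis: (x, y) -> (-x, y)
(8, 13) -> (-8, 13)

(-8, 13)


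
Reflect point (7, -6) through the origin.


Reflection through origin: (x, y) -> (-x, -y)
(7, -6) -> (-7, 6)

(-7, 6)


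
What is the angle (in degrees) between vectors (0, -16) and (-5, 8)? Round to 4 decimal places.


dot = 0*-5 + -16*8 = -128
|u| = 16, |v| = 9.434
cos(angle) = -0.848
angle = 147.9946 degrees

147.9946 degrees


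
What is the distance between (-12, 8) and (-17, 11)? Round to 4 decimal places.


d = sqrt((-17--12)^2 + (11-8)^2) = 5.831

5.831


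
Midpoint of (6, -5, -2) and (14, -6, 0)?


Midpoint = ((6+14)/2, (-5+-6)/2, (-2+0)/2) = (10, -5.5, -1)

(10, -5.5, -1)


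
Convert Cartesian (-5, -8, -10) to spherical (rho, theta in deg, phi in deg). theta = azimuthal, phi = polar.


rho = sqrt((-5)^2 + (-8)^2 + (-10)^2) = 13.7477
theta = atan2(-8, -5) = 237.9946 deg
phi = acos(-10/13.7477) = 136.6683 deg

rho = 13.7477, theta = 237.9946 deg, phi = 136.6683 deg


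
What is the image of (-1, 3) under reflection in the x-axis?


Reflection across x-axis: (x, y) -> (x, -y)
(-1, 3) -> (-1, -3)

(-1, -3)


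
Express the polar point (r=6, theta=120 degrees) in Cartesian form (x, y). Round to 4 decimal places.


x = 6 * cos(120) = -3
y = 6 * sin(120) = 5.1962

(-3, 5.1962)


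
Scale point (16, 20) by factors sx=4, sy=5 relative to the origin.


Scaling: (x*sx, y*sy) = (16*4, 20*5) = (64, 100)

(64, 100)


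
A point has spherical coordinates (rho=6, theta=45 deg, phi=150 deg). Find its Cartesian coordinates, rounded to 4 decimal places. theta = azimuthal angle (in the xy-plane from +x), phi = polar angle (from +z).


x = 6 * sin(150) * cos(45) = 2.1213
y = 6 * sin(150) * sin(45) = 2.1213
z = 6 * cos(150) = -5.1962

(2.1213, 2.1213, -5.1962)


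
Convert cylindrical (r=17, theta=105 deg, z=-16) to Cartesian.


x = 17 * cos(105) = -4.3999
y = 17 * sin(105) = 16.4207
z = -16

(-4.3999, 16.4207, -16)


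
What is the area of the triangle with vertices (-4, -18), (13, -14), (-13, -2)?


Area = |x1(y2-y3) + x2(y3-y1) + x3(y1-y2)| / 2
= |-4*(-14--2) + 13*(-2--18) + -13*(-18--14)| / 2
= 154

154


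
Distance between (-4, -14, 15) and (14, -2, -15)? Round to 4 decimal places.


d = sqrt((14--4)^2 + (-2--14)^2 + (-15-15)^2) = 36.9865

36.9865


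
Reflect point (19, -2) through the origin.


Reflection through origin: (x, y) -> (-x, -y)
(19, -2) -> (-19, 2)

(-19, 2)


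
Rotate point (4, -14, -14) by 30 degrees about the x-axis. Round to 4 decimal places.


x' = 4
y' = -14*cos(30) - -14*sin(30) = -5.1244
z' = -14*sin(30) + -14*cos(30) = -19.1244

(4, -5.1244, -19.1244)


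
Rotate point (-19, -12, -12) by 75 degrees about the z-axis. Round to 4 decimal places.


x' = -19*cos(75) - -12*sin(75) = 6.6735
y' = -19*sin(75) + -12*cos(75) = -21.4584
z' = -12

(6.6735, -21.4584, -12)


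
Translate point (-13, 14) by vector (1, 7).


Translation: (x+dx, y+dy) = (-13+1, 14+7) = (-12, 21)

(-12, 21)


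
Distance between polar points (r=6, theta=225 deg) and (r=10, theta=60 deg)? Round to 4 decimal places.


d = sqrt(r1^2 + r2^2 - 2*r1*r2*cos(t2-t1))
d = sqrt(6^2 + 10^2 - 2*6*10*cos(60-225)) = 15.8717

15.8717


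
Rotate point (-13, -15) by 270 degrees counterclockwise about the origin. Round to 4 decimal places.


x' = -13*cos(270) - -15*sin(270) = -15
y' = -13*sin(270) + -15*cos(270) = 13

(-15, 13)


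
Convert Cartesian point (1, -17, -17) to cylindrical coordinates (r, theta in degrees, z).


r = sqrt(1^2 + (-17)^2) = 17.0294
theta = atan2(-17, 1) = 273.3665 deg
z = -17

r = 17.0294, theta = 273.3665 deg, z = -17


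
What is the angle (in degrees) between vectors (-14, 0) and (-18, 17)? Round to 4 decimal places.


dot = -14*-18 + 0*17 = 252
|u| = 14, |v| = 24.7588
cos(angle) = 0.727
angle = 43.3634 degrees

43.3634 degrees


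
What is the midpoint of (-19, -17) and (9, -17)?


Midpoint = ((-19+9)/2, (-17+-17)/2) = (-5, -17)

(-5, -17)


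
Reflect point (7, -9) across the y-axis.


Reflection across y-axis: (x, y) -> (-x, y)
(7, -9) -> (-7, -9)

(-7, -9)


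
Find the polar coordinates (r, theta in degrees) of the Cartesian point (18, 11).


r = sqrt(18^2 + 11^2) = 21.095
theta = atan2(11, 18) = 31.4296 degrees

r = 21.095, theta = 31.4296 degrees


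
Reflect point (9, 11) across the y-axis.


Reflection across y-axis: (x, y) -> (-x, y)
(9, 11) -> (-9, 11)

(-9, 11)


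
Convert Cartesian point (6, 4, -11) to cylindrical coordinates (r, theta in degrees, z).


r = sqrt(6^2 + 4^2) = 7.2111
theta = atan2(4, 6) = 33.6901 deg
z = -11

r = 7.2111, theta = 33.6901 deg, z = -11


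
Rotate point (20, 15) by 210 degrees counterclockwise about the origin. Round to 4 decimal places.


x' = 20*cos(210) - 15*sin(210) = -9.8205
y' = 20*sin(210) + 15*cos(210) = -22.9904

(-9.8205, -22.9904)


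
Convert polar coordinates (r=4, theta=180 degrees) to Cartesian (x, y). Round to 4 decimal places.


x = 4 * cos(180) = -4
y = 4 * sin(180) = 0

(-4, 0)


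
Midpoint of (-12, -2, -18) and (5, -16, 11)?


Midpoint = ((-12+5)/2, (-2+-16)/2, (-18+11)/2) = (-3.5, -9, -3.5)

(-3.5, -9, -3.5)


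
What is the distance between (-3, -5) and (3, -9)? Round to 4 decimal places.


d = sqrt((3--3)^2 + (-9--5)^2) = 7.2111

7.2111


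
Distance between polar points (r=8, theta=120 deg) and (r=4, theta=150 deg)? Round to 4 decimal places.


d = sqrt(r1^2 + r2^2 - 2*r1*r2*cos(t2-t1))
d = sqrt(8^2 + 4^2 - 2*8*4*cos(150-120)) = 4.9573

4.9573


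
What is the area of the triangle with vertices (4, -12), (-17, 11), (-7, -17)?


Area = |x1(y2-y3) + x2(y3-y1) + x3(y1-y2)| / 2
= |4*(11--17) + -17*(-17--12) + -7*(-12-11)| / 2
= 179

179


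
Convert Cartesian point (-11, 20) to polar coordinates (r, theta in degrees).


r = sqrt((-11)^2 + 20^2) = 22.8254
theta = atan2(20, -11) = 118.8108 degrees

r = 22.8254, theta = 118.8108 degrees


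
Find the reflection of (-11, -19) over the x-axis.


Reflection across x-axis: (x, y) -> (x, -y)
(-11, -19) -> (-11, 19)

(-11, 19)


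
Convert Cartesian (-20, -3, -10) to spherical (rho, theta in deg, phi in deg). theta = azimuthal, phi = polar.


rho = sqrt((-20)^2 + (-3)^2 + (-10)^2) = 22.561
theta = atan2(-3, -20) = 188.5308 deg
phi = acos(-10/22.561) = 116.3109 deg

rho = 22.561, theta = 188.5308 deg, phi = 116.3109 deg


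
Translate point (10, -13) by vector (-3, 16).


Translation: (x+dx, y+dy) = (10+-3, -13+16) = (7, 3)

(7, 3)


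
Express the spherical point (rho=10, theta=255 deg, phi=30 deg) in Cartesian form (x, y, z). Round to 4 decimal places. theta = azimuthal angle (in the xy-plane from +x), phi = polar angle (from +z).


x = 10 * sin(30) * cos(255) = -1.2941
y = 10 * sin(30) * sin(255) = -4.8296
z = 10 * cos(30) = 8.6603

(-1.2941, -4.8296, 8.6603)


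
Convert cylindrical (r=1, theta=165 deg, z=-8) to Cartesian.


x = 1 * cos(165) = -0.9659
y = 1 * sin(165) = 0.2588
z = -8

(-0.9659, 0.2588, -8)


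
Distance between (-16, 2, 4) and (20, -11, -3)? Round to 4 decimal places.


d = sqrt((20--16)^2 + (-11-2)^2 + (-3-4)^2) = 38.9102

38.9102


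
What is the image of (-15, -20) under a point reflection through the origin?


Reflection through origin: (x, y) -> (-x, -y)
(-15, -20) -> (15, 20)

(15, 20)


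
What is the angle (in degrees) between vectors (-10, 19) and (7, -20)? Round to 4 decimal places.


dot = -10*7 + 19*-20 = -450
|u| = 21.4709, |v| = 21.1896
cos(angle) = -0.9891
angle = 171.5315 degrees

171.5315 degrees


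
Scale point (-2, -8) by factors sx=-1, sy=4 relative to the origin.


Scaling: (x*sx, y*sy) = (-2*-1, -8*4) = (2, -32)

(2, -32)


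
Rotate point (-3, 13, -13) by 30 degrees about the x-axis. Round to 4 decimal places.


x' = -3
y' = 13*cos(30) - -13*sin(30) = 17.7583
z' = 13*sin(30) + -13*cos(30) = -4.7583

(-3, 17.7583, -4.7583)


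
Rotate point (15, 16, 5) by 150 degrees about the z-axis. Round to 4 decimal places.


x' = 15*cos(150) - 16*sin(150) = -20.9904
y' = 15*sin(150) + 16*cos(150) = -6.3564
z' = 5

(-20.9904, -6.3564, 5)


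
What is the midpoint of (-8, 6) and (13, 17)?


Midpoint = ((-8+13)/2, (6+17)/2) = (2.5, 11.5)

(2.5, 11.5)


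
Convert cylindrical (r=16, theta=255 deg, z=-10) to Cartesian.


x = 16 * cos(255) = -4.1411
y = 16 * sin(255) = -15.4548
z = -10

(-4.1411, -15.4548, -10)


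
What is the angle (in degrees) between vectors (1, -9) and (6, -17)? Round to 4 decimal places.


dot = 1*6 + -9*-17 = 159
|u| = 9.0554, |v| = 18.0278
cos(angle) = 0.974
angle = 13.0998 degrees

13.0998 degrees


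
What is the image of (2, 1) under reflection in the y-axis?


Reflection across y-axis: (x, y) -> (-x, y)
(2, 1) -> (-2, 1)

(-2, 1)


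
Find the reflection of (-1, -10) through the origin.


Reflection through origin: (x, y) -> (-x, -y)
(-1, -10) -> (1, 10)

(1, 10)


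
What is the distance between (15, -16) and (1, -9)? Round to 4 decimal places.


d = sqrt((1-15)^2 + (-9--16)^2) = 15.6525

15.6525


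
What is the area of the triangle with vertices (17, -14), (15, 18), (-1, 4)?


Area = |x1(y2-y3) + x2(y3-y1) + x3(y1-y2)| / 2
= |17*(18-4) + 15*(4--14) + -1*(-14-18)| / 2
= 270

270


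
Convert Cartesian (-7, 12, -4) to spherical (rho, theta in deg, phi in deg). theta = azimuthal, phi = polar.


rho = sqrt((-7)^2 + 12^2 + (-4)^2) = 14.4568
theta = atan2(12, -7) = 120.2564 deg
phi = acos(-4/14.4568) = 106.0625 deg

rho = 14.4568, theta = 120.2564 deg, phi = 106.0625 deg


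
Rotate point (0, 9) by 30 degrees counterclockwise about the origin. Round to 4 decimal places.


x' = 0*cos(30) - 9*sin(30) = -4.5
y' = 0*sin(30) + 9*cos(30) = 7.7942

(-4.5, 7.7942)


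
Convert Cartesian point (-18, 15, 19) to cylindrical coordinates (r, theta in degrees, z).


r = sqrt((-18)^2 + 15^2) = 23.4307
theta = atan2(15, -18) = 140.1944 deg
z = 19

r = 23.4307, theta = 140.1944 deg, z = 19


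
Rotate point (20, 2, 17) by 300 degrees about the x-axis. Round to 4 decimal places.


x' = 20
y' = 2*cos(300) - 17*sin(300) = 15.7224
z' = 2*sin(300) + 17*cos(300) = 6.7679

(20, 15.7224, 6.7679)


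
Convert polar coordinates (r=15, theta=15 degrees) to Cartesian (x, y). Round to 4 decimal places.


x = 15 * cos(15) = 14.4889
y = 15 * sin(15) = 3.8823

(14.4889, 3.8823)


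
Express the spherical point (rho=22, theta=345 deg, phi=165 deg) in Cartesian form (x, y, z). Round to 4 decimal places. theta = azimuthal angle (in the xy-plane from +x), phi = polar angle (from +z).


x = 22 * sin(165) * cos(345) = 5.5
y = 22 * sin(165) * sin(345) = -1.4737
z = 22 * cos(165) = -21.2504

(5.5, -1.4737, -21.2504)


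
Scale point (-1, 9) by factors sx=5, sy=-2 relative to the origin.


Scaling: (x*sx, y*sy) = (-1*5, 9*-2) = (-5, -18)

(-5, -18)


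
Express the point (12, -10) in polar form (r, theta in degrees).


r = sqrt(12^2 + (-10)^2) = 15.6205
theta = atan2(-10, 12) = 320.1944 degrees

r = 15.6205, theta = 320.1944 degrees


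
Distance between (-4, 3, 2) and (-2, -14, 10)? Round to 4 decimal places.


d = sqrt((-2--4)^2 + (-14-3)^2 + (10-2)^2) = 18.8944

18.8944


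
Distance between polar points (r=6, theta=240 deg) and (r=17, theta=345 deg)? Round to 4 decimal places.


d = sqrt(r1^2 + r2^2 - 2*r1*r2*cos(t2-t1))
d = sqrt(6^2 + 17^2 - 2*6*17*cos(345-240)) = 19.4371

19.4371


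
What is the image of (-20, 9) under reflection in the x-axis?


Reflection across x-axis: (x, y) -> (x, -y)
(-20, 9) -> (-20, -9)

(-20, -9)


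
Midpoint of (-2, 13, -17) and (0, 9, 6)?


Midpoint = ((-2+0)/2, (13+9)/2, (-17+6)/2) = (-1, 11, -5.5)

(-1, 11, -5.5)


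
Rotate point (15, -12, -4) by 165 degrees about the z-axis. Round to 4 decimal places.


x' = 15*cos(165) - -12*sin(165) = -11.3831
y' = 15*sin(165) + -12*cos(165) = 15.4734
z' = -4

(-11.3831, 15.4734, -4)


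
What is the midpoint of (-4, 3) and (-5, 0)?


Midpoint = ((-4+-5)/2, (3+0)/2) = (-4.5, 1.5)

(-4.5, 1.5)


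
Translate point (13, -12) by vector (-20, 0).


Translation: (x+dx, y+dy) = (13+-20, -12+0) = (-7, -12)

(-7, -12)


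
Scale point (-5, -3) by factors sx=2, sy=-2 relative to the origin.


Scaling: (x*sx, y*sy) = (-5*2, -3*-2) = (-10, 6)

(-10, 6)


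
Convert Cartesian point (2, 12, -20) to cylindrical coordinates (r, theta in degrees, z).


r = sqrt(2^2 + 12^2) = 12.1655
theta = atan2(12, 2) = 80.5377 deg
z = -20

r = 12.1655, theta = 80.5377 deg, z = -20


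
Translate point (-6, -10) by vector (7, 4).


Translation: (x+dx, y+dy) = (-6+7, -10+4) = (1, -6)

(1, -6)


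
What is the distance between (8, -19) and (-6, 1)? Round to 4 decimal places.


d = sqrt((-6-8)^2 + (1--19)^2) = 24.4131

24.4131


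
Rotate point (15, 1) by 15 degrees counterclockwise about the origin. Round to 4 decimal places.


x' = 15*cos(15) - 1*sin(15) = 14.2301
y' = 15*sin(15) + 1*cos(15) = 4.8482

(14.2301, 4.8482)


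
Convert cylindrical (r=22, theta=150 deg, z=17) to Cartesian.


x = 22 * cos(150) = -19.0526
y = 22 * sin(150) = 11
z = 17

(-19.0526, 11, 17)


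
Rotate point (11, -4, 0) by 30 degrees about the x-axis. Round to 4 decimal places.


x' = 11
y' = -4*cos(30) - 0*sin(30) = -3.4641
z' = -4*sin(30) + 0*cos(30) = -2

(11, -3.4641, -2)


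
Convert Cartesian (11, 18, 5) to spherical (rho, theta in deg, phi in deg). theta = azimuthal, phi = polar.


rho = sqrt(11^2 + 18^2 + 5^2) = 21.6795
theta = atan2(18, 11) = 58.5704 deg
phi = acos(5/21.6795) = 76.6657 deg

rho = 21.6795, theta = 58.5704 deg, phi = 76.6657 deg


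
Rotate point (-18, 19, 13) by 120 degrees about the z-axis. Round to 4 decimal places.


x' = -18*cos(120) - 19*sin(120) = -7.4545
y' = -18*sin(120) + 19*cos(120) = -25.0885
z' = 13

(-7.4545, -25.0885, 13)


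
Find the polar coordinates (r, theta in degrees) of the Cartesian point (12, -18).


r = sqrt(12^2 + (-18)^2) = 21.6333
theta = atan2(-18, 12) = 303.6901 degrees

r = 21.6333, theta = 303.6901 degrees


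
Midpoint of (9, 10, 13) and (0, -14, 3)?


Midpoint = ((9+0)/2, (10+-14)/2, (13+3)/2) = (4.5, -2, 8)

(4.5, -2, 8)


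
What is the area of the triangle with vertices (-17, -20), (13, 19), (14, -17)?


Area = |x1(y2-y3) + x2(y3-y1) + x3(y1-y2)| / 2
= |-17*(19--17) + 13*(-17--20) + 14*(-20-19)| / 2
= 559.5

559.5


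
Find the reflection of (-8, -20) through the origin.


Reflection through origin: (x, y) -> (-x, -y)
(-8, -20) -> (8, 20)

(8, 20)


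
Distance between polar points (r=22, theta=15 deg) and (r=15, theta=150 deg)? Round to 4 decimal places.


d = sqrt(r1^2 + r2^2 - 2*r1*r2*cos(t2-t1))
d = sqrt(22^2 + 15^2 - 2*22*15*cos(150-15)) = 34.2883

34.2883


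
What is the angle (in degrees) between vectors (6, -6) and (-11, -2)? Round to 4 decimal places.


dot = 6*-11 + -6*-2 = -54
|u| = 8.4853, |v| = 11.1803
cos(angle) = -0.5692
angle = 124.6952 degrees

124.6952 degrees


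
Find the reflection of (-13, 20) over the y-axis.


Reflection across y-axis: (x, y) -> (-x, y)
(-13, 20) -> (13, 20)

(13, 20)


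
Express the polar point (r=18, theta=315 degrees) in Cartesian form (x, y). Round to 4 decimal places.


x = 18 * cos(315) = 12.7279
y = 18 * sin(315) = -12.7279

(12.7279, -12.7279)


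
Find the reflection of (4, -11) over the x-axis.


Reflection across x-axis: (x, y) -> (x, -y)
(4, -11) -> (4, 11)

(4, 11)


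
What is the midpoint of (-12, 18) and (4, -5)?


Midpoint = ((-12+4)/2, (18+-5)/2) = (-4, 6.5)

(-4, 6.5)


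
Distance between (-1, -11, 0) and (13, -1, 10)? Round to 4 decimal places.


d = sqrt((13--1)^2 + (-1--11)^2 + (10-0)^2) = 19.8997

19.8997


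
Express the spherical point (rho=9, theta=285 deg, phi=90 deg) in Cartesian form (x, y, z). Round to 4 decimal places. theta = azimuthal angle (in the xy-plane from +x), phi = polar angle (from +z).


x = 9 * sin(90) * cos(285) = 2.3294
y = 9 * sin(90) * sin(285) = -8.6933
z = 9 * cos(90) = 0

(2.3294, -8.6933, 0)


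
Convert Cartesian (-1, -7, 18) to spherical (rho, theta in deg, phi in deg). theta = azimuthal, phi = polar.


rho = sqrt((-1)^2 + (-7)^2 + 18^2) = 19.3391
theta = atan2(-7, -1) = 261.8699 deg
phi = acos(18/19.3391) = 21.4467 deg

rho = 19.3391, theta = 261.8699 deg, phi = 21.4467 deg


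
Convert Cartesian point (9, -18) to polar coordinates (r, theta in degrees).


r = sqrt(9^2 + (-18)^2) = 20.1246
theta = atan2(-18, 9) = 296.5651 degrees

r = 20.1246, theta = 296.5651 degrees


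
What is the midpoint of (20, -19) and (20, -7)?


Midpoint = ((20+20)/2, (-19+-7)/2) = (20, -13)

(20, -13)


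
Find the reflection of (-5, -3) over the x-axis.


Reflection across x-axis: (x, y) -> (x, -y)
(-5, -3) -> (-5, 3)

(-5, 3)


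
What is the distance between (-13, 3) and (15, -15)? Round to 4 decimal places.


d = sqrt((15--13)^2 + (-15-3)^2) = 33.2866

33.2866


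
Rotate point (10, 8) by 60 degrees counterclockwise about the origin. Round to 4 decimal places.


x' = 10*cos(60) - 8*sin(60) = -1.9282
y' = 10*sin(60) + 8*cos(60) = 12.6603

(-1.9282, 12.6603)


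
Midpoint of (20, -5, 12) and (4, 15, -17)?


Midpoint = ((20+4)/2, (-5+15)/2, (12+-17)/2) = (12, 5, -2.5)

(12, 5, -2.5)


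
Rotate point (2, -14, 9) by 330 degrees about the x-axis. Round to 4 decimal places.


x' = 2
y' = -14*cos(330) - 9*sin(330) = -7.6244
z' = -14*sin(330) + 9*cos(330) = 14.7942

(2, -7.6244, 14.7942)


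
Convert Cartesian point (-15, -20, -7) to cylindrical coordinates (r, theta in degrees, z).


r = sqrt((-15)^2 + (-20)^2) = 25
theta = atan2(-20, -15) = 233.1301 deg
z = -7

r = 25, theta = 233.1301 deg, z = -7


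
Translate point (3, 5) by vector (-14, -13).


Translation: (x+dx, y+dy) = (3+-14, 5+-13) = (-11, -8)

(-11, -8)


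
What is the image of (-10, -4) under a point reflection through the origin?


Reflection through origin: (x, y) -> (-x, -y)
(-10, -4) -> (10, 4)

(10, 4)


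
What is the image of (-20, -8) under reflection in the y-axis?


Reflection across y-axis: (x, y) -> (-x, y)
(-20, -8) -> (20, -8)

(20, -8)


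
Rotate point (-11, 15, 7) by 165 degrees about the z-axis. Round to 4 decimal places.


x' = -11*cos(165) - 15*sin(165) = 6.7429
y' = -11*sin(165) + 15*cos(165) = -17.3359
z' = 7

(6.7429, -17.3359, 7)


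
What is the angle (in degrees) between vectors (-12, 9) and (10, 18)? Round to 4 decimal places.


dot = -12*10 + 9*18 = 42
|u| = 15, |v| = 20.5913
cos(angle) = 0.136
angle = 82.1847 degrees

82.1847 degrees


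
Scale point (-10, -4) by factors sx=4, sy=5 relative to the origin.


Scaling: (x*sx, y*sy) = (-10*4, -4*5) = (-40, -20)

(-40, -20)


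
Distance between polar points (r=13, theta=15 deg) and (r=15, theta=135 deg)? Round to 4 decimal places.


d = sqrt(r1^2 + r2^2 - 2*r1*r2*cos(t2-t1))
d = sqrt(13^2 + 15^2 - 2*13*15*cos(135-15)) = 24.2693

24.2693


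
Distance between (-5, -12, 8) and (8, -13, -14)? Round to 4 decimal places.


d = sqrt((8--5)^2 + (-13--12)^2 + (-14-8)^2) = 25.5734

25.5734


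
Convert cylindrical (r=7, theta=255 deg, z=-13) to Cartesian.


x = 7 * cos(255) = -1.8117
y = 7 * sin(255) = -6.7615
z = -13

(-1.8117, -6.7615, -13)


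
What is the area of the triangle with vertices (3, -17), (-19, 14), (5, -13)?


Area = |x1(y2-y3) + x2(y3-y1) + x3(y1-y2)| / 2
= |3*(14--13) + -19*(-13--17) + 5*(-17-14)| / 2
= 75

75


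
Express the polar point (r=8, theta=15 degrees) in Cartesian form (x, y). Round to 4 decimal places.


x = 8 * cos(15) = 7.7274
y = 8 * sin(15) = 2.0706

(7.7274, 2.0706)


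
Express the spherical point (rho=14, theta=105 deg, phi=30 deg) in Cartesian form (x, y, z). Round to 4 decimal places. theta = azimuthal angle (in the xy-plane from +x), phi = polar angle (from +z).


x = 14 * sin(30) * cos(105) = -1.8117
y = 14 * sin(30) * sin(105) = 6.7615
z = 14 * cos(30) = 12.1244

(-1.8117, 6.7615, 12.1244)


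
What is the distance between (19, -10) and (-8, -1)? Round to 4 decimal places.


d = sqrt((-8-19)^2 + (-1--10)^2) = 28.4605

28.4605


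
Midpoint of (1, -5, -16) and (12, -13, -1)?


Midpoint = ((1+12)/2, (-5+-13)/2, (-16+-1)/2) = (6.5, -9, -8.5)

(6.5, -9, -8.5)


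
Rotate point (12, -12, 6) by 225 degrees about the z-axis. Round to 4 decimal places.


x' = 12*cos(225) - -12*sin(225) = -16.9706
y' = 12*sin(225) + -12*cos(225) = 0
z' = 6

(-16.9706, 0, 6)


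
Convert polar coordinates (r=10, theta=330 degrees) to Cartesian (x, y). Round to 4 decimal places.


x = 10 * cos(330) = 8.6603
y = 10 * sin(330) = -5

(8.6603, -5)


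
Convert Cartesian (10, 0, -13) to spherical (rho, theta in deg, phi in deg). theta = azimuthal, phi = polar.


rho = sqrt(10^2 + 0^2 + (-13)^2) = 16.4012
theta = atan2(0, 10) = 0 deg
phi = acos(-13/16.4012) = 142.4314 deg

rho = 16.4012, theta = 0 deg, phi = 142.4314 deg


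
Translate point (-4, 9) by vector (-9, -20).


Translation: (x+dx, y+dy) = (-4+-9, 9+-20) = (-13, -11)

(-13, -11)


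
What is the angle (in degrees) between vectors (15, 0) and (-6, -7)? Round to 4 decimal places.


dot = 15*-6 + 0*-7 = -90
|u| = 15, |v| = 9.2195
cos(angle) = -0.6508
angle = 130.6013 degrees

130.6013 degrees


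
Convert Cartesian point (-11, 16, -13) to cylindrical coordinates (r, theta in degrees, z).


r = sqrt((-11)^2 + 16^2) = 19.4165
theta = atan2(16, -11) = 124.5085 deg
z = -13

r = 19.4165, theta = 124.5085 deg, z = -13


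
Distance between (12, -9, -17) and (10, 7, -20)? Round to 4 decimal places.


d = sqrt((10-12)^2 + (7--9)^2 + (-20--17)^2) = 16.4012

16.4012


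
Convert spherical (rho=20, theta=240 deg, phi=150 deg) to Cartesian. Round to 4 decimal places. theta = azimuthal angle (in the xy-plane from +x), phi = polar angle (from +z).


x = 20 * sin(150) * cos(240) = -5
y = 20 * sin(150) * sin(240) = -8.6603
z = 20 * cos(150) = -17.3205

(-5, -8.6603, -17.3205)


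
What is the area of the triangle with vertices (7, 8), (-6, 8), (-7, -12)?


Area = |x1(y2-y3) + x2(y3-y1) + x3(y1-y2)| / 2
= |7*(8--12) + -6*(-12-8) + -7*(8-8)| / 2
= 130

130


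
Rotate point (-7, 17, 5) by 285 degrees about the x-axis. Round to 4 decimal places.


x' = -7
y' = 17*cos(285) - 5*sin(285) = 9.2296
z' = 17*sin(285) + 5*cos(285) = -15.1266

(-7, 9.2296, -15.1266)


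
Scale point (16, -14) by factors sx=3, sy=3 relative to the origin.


Scaling: (x*sx, y*sy) = (16*3, -14*3) = (48, -42)

(48, -42)


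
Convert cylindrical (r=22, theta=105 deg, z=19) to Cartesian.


x = 22 * cos(105) = -5.694
y = 22 * sin(105) = 21.2504
z = 19

(-5.694, 21.2504, 19)


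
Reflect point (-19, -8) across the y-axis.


Reflection across y-axis: (x, y) -> (-x, y)
(-19, -8) -> (19, -8)

(19, -8)


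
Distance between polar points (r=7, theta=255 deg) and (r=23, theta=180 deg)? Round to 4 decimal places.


d = sqrt(r1^2 + r2^2 - 2*r1*r2*cos(t2-t1))
d = sqrt(7^2 + 23^2 - 2*7*23*cos(180-255)) = 22.241

22.241


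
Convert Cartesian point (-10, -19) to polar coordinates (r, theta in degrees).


r = sqrt((-10)^2 + (-19)^2) = 21.4709
theta = atan2(-19, -10) = 242.2415 degrees

r = 21.4709, theta = 242.2415 degrees


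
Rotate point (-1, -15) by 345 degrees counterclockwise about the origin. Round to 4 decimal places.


x' = -1*cos(345) - -15*sin(345) = -4.8482
y' = -1*sin(345) + -15*cos(345) = -14.2301

(-4.8482, -14.2301)


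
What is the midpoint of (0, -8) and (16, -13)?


Midpoint = ((0+16)/2, (-8+-13)/2) = (8, -10.5)

(8, -10.5)


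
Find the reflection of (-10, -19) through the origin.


Reflection through origin: (x, y) -> (-x, -y)
(-10, -19) -> (10, 19)

(10, 19)


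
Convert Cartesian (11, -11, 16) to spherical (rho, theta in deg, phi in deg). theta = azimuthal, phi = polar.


rho = sqrt(11^2 + (-11)^2 + 16^2) = 22.3159
theta = atan2(-11, 11) = 315 deg
phi = acos(16/22.3159) = 44.1945 deg

rho = 22.3159, theta = 315 deg, phi = 44.1945 deg


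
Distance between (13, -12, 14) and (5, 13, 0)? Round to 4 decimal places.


d = sqrt((5-13)^2 + (13--12)^2 + (0-14)^2) = 29.7489

29.7489


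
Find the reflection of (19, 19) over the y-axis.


Reflection across y-axis: (x, y) -> (-x, y)
(19, 19) -> (-19, 19)

(-19, 19)


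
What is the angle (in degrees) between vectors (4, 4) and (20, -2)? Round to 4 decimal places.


dot = 4*20 + 4*-2 = 72
|u| = 5.6569, |v| = 20.0998
cos(angle) = 0.6332
angle = 50.7106 degrees

50.7106 degrees


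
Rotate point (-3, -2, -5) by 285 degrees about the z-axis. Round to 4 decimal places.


x' = -3*cos(285) - -2*sin(285) = -2.7083
y' = -3*sin(285) + -2*cos(285) = 2.3801
z' = -5

(-2.7083, 2.3801, -5)


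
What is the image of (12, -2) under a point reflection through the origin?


Reflection through origin: (x, y) -> (-x, -y)
(12, -2) -> (-12, 2)

(-12, 2)


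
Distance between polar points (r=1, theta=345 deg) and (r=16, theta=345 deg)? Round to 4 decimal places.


d = sqrt(r1^2 + r2^2 - 2*r1*r2*cos(t2-t1))
d = sqrt(1^2 + 16^2 - 2*1*16*cos(345-345)) = 15

15


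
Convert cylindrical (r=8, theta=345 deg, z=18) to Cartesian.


x = 8 * cos(345) = 7.7274
y = 8 * sin(345) = -2.0706
z = 18

(7.7274, -2.0706, 18)


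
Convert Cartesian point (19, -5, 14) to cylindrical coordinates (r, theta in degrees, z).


r = sqrt(19^2 + (-5)^2) = 19.6469
theta = atan2(-5, 19) = 345.2564 deg
z = 14

r = 19.6469, theta = 345.2564 deg, z = 14


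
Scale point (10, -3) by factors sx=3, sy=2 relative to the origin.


Scaling: (x*sx, y*sy) = (10*3, -3*2) = (30, -6)

(30, -6)


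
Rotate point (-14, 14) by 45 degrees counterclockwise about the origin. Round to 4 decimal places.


x' = -14*cos(45) - 14*sin(45) = -19.799
y' = -14*sin(45) + 14*cos(45) = 0

(-19.799, 0)


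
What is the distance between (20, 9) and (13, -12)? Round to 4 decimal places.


d = sqrt((13-20)^2 + (-12-9)^2) = 22.1359

22.1359


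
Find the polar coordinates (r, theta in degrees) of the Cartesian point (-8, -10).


r = sqrt((-8)^2 + (-10)^2) = 12.8062
theta = atan2(-10, -8) = 231.3402 degrees

r = 12.8062, theta = 231.3402 degrees


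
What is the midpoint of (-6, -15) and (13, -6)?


Midpoint = ((-6+13)/2, (-15+-6)/2) = (3.5, -10.5)

(3.5, -10.5)


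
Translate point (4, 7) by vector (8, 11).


Translation: (x+dx, y+dy) = (4+8, 7+11) = (12, 18)

(12, 18)


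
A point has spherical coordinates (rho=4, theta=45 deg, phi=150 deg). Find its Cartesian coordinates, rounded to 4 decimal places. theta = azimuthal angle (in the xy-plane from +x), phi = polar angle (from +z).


x = 4 * sin(150) * cos(45) = 1.4142
y = 4 * sin(150) * sin(45) = 1.4142
z = 4 * cos(150) = -3.4641

(1.4142, 1.4142, -3.4641)


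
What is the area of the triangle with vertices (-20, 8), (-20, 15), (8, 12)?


Area = |x1(y2-y3) + x2(y3-y1) + x3(y1-y2)| / 2
= |-20*(15-12) + -20*(12-8) + 8*(8-15)| / 2
= 98

98


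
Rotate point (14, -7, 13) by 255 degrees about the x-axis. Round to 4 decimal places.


x' = 14
y' = -7*cos(255) - 13*sin(255) = 14.3688
z' = -7*sin(255) + 13*cos(255) = 3.3968

(14, 14.3688, 3.3968)


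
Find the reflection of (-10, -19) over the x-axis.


Reflection across x-axis: (x, y) -> (x, -y)
(-10, -19) -> (-10, 19)

(-10, 19)


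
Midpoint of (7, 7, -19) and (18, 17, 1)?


Midpoint = ((7+18)/2, (7+17)/2, (-19+1)/2) = (12.5, 12, -9)

(12.5, 12, -9)


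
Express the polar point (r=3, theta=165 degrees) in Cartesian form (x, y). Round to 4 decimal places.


x = 3 * cos(165) = -2.8978
y = 3 * sin(165) = 0.7765

(-2.8978, 0.7765)


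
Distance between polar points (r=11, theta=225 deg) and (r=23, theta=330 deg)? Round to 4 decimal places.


d = sqrt(r1^2 + r2^2 - 2*r1*r2*cos(t2-t1))
d = sqrt(11^2 + 23^2 - 2*11*23*cos(330-225)) = 27.9457

27.9457


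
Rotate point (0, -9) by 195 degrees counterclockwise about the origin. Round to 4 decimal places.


x' = 0*cos(195) - -9*sin(195) = -2.3294
y' = 0*sin(195) + -9*cos(195) = 8.6933

(-2.3294, 8.6933)


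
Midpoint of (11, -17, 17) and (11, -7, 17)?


Midpoint = ((11+11)/2, (-17+-7)/2, (17+17)/2) = (11, -12, 17)

(11, -12, 17)


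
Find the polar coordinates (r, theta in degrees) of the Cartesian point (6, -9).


r = sqrt(6^2 + (-9)^2) = 10.8167
theta = atan2(-9, 6) = 303.6901 degrees

r = 10.8167, theta = 303.6901 degrees


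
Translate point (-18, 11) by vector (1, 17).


Translation: (x+dx, y+dy) = (-18+1, 11+17) = (-17, 28)

(-17, 28)


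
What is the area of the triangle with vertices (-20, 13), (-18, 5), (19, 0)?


Area = |x1(y2-y3) + x2(y3-y1) + x3(y1-y2)| / 2
= |-20*(5-0) + -18*(0-13) + 19*(13-5)| / 2
= 143

143


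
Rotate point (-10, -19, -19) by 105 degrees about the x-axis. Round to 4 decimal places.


x' = -10
y' = -19*cos(105) - -19*sin(105) = 23.2702
z' = -19*sin(105) + -19*cos(105) = -13.435

(-10, 23.2702, -13.435)


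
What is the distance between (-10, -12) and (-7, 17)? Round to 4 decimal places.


d = sqrt((-7--10)^2 + (17--12)^2) = 29.1548

29.1548
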